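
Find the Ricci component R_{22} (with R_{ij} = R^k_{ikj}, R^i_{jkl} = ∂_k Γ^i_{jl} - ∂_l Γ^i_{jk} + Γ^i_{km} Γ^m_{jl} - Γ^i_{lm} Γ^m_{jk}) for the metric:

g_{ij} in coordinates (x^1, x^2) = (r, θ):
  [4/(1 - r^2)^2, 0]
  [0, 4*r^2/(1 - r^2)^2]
Non-zero Christoffel symbols (Γ^k_{ij} = Γ^k_{ji}):
Γ^r_{r r} = 2*r/(1 - r^2)
Γ^r_{θ θ} = (r^3 + r)/(r^2 - 1)
Γ^θ_{r θ} = (-r^2 - 1)/(r^3 - r)
R^r_{θ r θ} = ∂_r Γ^r_{θ θ} - ∂_θ Γ^r_{θ r} + Γ^r_{r m} Γ^m_{θ θ} - Γ^r_{θ m} Γ^m_{θ r}
  = ((r^4 - 4*r^2 - 1)/(r^2 - 1)^2) - (0) + (-2*r^2*(r^2 + 1)/(r^2 - 1)^2) - (-(r^2 + 1)^2/(r^2 - 1)^2) = -4*r^2/(r^2 - 1)^2
R^θ_{θ θ θ} = 0 (a repeated index in an antisymmetric pair)
R_{θθ} = R^r_{θ r θ} + R^θ_{θ θ θ} = (-4*r^2/(r^2 - 1)^2) + (0) = -4*r^2/(r^2 - 1)^2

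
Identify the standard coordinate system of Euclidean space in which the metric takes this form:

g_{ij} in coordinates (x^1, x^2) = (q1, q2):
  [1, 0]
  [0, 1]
All components are constant and the metric is the identity, i.e. orthonormal rectilinear coordinates.
Cartesian (2D) coordinates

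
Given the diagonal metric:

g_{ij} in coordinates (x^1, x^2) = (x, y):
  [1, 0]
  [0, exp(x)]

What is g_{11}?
With x^1 = x, x^2 = y, g_{11} = g_{xx} is the row-1, column-1 entry of the matrix.
g_{11} = 1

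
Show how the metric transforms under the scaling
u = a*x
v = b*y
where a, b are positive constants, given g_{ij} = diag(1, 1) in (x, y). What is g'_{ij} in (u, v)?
Invert the transformation: x = u/a, y = v/b
g'_{ij} = (∂x^k/∂x'^i)(∂x^l/∂x'^j) g_{kl}; with g_{kl} = δ_{kl} this is Σ_k (∂x^k/∂x'^i)(∂x^k/∂x'^j).
Jacobian: ∂x/∂u = 1/a, ∂x/∂v = 0, ∂y/∂u = 0, ∂y/∂v = 1/b
g'_{uu} = (1/a)(1/a) + (0)(0) = 1/a^2
g'_{uv} = (1/a)(0) + (0)(1/b) = 0
g'_{vv} = (0)(0) + (1/b)(1/b) = 1/b^2
g'_{ij} = diag(1/a^2, 1/b^2)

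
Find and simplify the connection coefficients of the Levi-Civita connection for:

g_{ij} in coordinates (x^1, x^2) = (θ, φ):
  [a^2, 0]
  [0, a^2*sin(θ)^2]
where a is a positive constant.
Using Γ^k_{ij} = (1/2) g^{km} (∂_i g_{mj} + ∂_j g_{mi} - ∂_m g_{ij}); the metric is diagonal, so only the m = k term contributes.
Non-zero symbols (using the symmetry Γ^k_{ij} = Γ^k_{ji}):
Γ^θ_{φ φ} = (1/2) g^{θθ} (∂_φ g_{θφ} + ∂_φ g_{θφ} - ∂_θ g_{φφ}) = (1/2)(1/a^2)((0) + (0) - (a^2*sin(2*θ))) = -sin(2*θ)/2
Γ^φ_{θ φ} = (1/2) g^{φφ} (∂_θ g_{φφ} + ∂_φ g_{φθ} - ∂_φ g_{θφ}) = (1/2)(1/(a^2*sin(θ)^2))((a^2*sin(2*θ)) + (0) - (0)) = 1/tan(θ)
All other Christoffel symbols are zero.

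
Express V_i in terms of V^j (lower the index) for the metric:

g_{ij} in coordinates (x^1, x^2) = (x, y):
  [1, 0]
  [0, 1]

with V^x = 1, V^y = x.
V_i = g_{ij} V^j:
V_x = (1)(1) + (0)(x) = 1
V_y = (0)(1) + (1)(x) = x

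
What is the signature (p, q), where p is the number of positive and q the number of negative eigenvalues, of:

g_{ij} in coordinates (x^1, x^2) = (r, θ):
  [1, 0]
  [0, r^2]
The metric is diagonal, so its eigenvalues are the diagonal entries: 1, r^2 (at a generic point, where coordinate-dependent entries are positive).
2 positive, 0 negative.
(2, 0) - Riemannian (positive definite)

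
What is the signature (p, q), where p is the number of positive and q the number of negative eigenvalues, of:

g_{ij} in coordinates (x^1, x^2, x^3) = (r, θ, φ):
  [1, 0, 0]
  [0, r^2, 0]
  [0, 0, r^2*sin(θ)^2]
The metric is diagonal, so its eigenvalues are the diagonal entries: 1, r^2, r^2*sin(θ)^2 (at a generic point, where coordinate-dependent entries are positive).
3 positive, 0 negative.
(3, 0) - Riemannian (positive definite)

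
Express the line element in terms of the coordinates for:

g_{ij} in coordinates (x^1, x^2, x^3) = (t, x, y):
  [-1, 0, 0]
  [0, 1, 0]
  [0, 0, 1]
ds^2 = g_{ij} dx^i dx^j; only the non-zero components contribute.
ds^2 = -dt^2 + dx^2 + dy^2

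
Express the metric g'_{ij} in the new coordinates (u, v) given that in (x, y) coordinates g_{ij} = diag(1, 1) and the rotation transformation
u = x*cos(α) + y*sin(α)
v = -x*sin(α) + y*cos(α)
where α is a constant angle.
Invert the transformation: x = u*cos(α) - v*sin(α), y = u*sin(α) + v*cos(α)
g'_{ij} = (∂x^k/∂x'^i)(∂x^l/∂x'^j) g_{kl}; with g_{kl} = δ_{kl} this is Σ_k (∂x^k/∂x'^i)(∂x^k/∂x'^j).
Jacobian: ∂x/∂u = cos(α), ∂x/∂v = -sin(α), ∂y/∂u = sin(α), ∂y/∂v = cos(α)
g'_{uu} = (cos(α))(cos(α)) + (sin(α))(sin(α)) = 1
g'_{uv} = (cos(α))(-sin(α)) + (sin(α))(cos(α)) = 0
g'_{vv} = (-sin(α))(-sin(α)) + (cos(α))(cos(α)) = 1
g'_{ij} = diag(1, 1)
The Euclidean metric is invariant under rotations.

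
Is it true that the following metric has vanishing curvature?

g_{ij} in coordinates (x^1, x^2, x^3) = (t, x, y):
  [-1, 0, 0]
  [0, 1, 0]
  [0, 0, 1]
All metric components are constant, so every Christoffel symbol vanishes and R^i_{jkl} = 0.
Yes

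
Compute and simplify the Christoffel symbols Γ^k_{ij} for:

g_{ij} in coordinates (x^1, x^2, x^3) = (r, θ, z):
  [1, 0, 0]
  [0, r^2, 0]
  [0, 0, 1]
Using Γ^k_{ij} = (1/2) g^{km} (∂_i g_{mj} + ∂_j g_{mi} - ∂_m g_{ij}); the metric is diagonal, so only the m = k term contributes.
Non-zero symbols (using the symmetry Γ^k_{ij} = Γ^k_{ji}):
Γ^r_{θ θ} = (1/2) g^{rr} (∂_θ g_{rθ} + ∂_θ g_{rθ} - ∂_r g_{θθ}) = (1/2)(1)((0) + (0) - (2*r)) = -r
Γ^θ_{r θ} = (1/2) g^{θθ} (∂_r g_{θθ} + ∂_θ g_{θr} - ∂_θ g_{rθ}) = (1/2)(1/r^2)((2*r) + (0) - (0)) = 1/r
All other Christoffel symbols are zero.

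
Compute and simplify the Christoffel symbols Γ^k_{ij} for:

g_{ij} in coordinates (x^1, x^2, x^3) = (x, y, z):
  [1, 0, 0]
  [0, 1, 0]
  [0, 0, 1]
Using Γ^k_{ij} = (1/2) g^{km} (∂_i g_{mj} + ∂_j g_{mi} - ∂_m g_{ij}); the metric is diagonal, so only the m = k term contributes.
Every metric component is constant, so all ∂_m g_{ij} = 0 and every Christoffel symbol vanishes.
All Christoffel symbols are zero.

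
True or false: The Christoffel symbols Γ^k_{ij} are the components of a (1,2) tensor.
Under a change of coordinates Γ picks up an inhomogeneous term ∂²x/∂x'∂x'; e.g. Γ = 0 in Cartesian coordinates but Γ^r_{θθ} = -r in polar coordinates on the same flat plane.
False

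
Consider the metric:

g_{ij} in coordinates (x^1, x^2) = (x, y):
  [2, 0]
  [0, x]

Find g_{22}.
With x^1 = x, x^2 = y, g_{22} = g_{yy} is the row-2, column-2 entry of the matrix.
g_{22} = x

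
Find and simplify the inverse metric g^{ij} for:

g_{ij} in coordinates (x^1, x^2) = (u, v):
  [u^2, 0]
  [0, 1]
The metric is diagonal, so g^{ij} is diagonal with entries 1/g_{ii}: diag(1/(u^2), 1).
g^{ij}:
  [1/u^2, 0]
  [0, 1]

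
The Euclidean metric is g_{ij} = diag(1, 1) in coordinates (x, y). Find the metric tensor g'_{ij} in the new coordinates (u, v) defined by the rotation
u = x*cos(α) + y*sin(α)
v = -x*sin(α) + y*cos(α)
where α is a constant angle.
Invert the transformation: x = u*cos(α) - v*sin(α), y = u*sin(α) + v*cos(α)
g'_{ij} = (∂x^k/∂x'^i)(∂x^l/∂x'^j) g_{kl}; with g_{kl} = δ_{kl} this is Σ_k (∂x^k/∂x'^i)(∂x^k/∂x'^j).
Jacobian: ∂x/∂u = cos(α), ∂x/∂v = -sin(α), ∂y/∂u = sin(α), ∂y/∂v = cos(α)
g'_{uu} = (cos(α))(cos(α)) + (sin(α))(sin(α)) = 1
g'_{uv} = (cos(α))(-sin(α)) + (sin(α))(cos(α)) = 0
g'_{vv} = (-sin(α))(-sin(α)) + (cos(α))(cos(α)) = 1
g'_{ij} = diag(1, 1)
The Euclidean metric is invariant under rotations.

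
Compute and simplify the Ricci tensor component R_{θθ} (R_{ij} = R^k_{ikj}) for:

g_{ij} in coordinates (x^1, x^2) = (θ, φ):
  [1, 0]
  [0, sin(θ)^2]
Non-zero Christoffel symbols (Γ^k_{ij} = Γ^k_{ji}):
Γ^θ_{φ φ} = -sin(2*θ)/2
Γ^φ_{θ φ} = 1/tan(θ)
R^θ_{θ θ θ} = 0 (a repeated index in an antisymmetric pair)
R^φ_{θ φ θ} = ∂_φ Γ^φ_{θ θ} - ∂_θ Γ^φ_{θ φ} + Γ^φ_{φ m} Γ^m_{θ θ} - Γ^φ_{θ m} Γ^m_{θ φ}
  = (0) - (-1/sin(θ)^2) + (0) - (1/tan(θ)^2) = 1
R_{θθ} = R^θ_{θ θ θ} + R^φ_{θ φ θ} = (0) + (1) = 1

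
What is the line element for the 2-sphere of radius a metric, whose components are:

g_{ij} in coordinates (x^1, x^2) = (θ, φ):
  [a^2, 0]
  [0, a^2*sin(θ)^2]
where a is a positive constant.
ds^2 = g_{ij} dx^i dx^j; only the non-zero components contribute.
ds^2 = a^2 dθ^2 + a^2*sin(θ)^2 dφ^2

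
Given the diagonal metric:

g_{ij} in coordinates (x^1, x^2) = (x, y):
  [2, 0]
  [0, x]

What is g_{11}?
With x^1 = x, x^2 = y, g_{11} = g_{xx} is the row-1, column-1 entry of the matrix.
g_{11} = 2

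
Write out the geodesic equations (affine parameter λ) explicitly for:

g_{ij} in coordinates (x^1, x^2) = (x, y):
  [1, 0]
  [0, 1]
Geodesic equation: d^2x^k/dλ^2 + Γ^k_{ij} (dx^i/dλ)(dx^j/dλ) = 0.
All Christoffel symbols vanish, so the geodesics are straight lines:
d^2x/dλ^2 = 0
d^2y/dλ^2 = 0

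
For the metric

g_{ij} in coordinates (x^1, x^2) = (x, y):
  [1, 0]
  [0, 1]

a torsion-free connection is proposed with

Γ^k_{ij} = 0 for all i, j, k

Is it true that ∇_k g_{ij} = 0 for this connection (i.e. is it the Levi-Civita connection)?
Using ∇_k g_{ij} = ∂_k g_{ij} - Γ^m_{ki} g_{mj} - Γ^m_{kj} g_{im}:
e.g. ∇_x g_{xy} = (0) - (0) - (0) = 0
Every component ∇_k g_{ij} vanishes: the connection is metric compatible.
Yes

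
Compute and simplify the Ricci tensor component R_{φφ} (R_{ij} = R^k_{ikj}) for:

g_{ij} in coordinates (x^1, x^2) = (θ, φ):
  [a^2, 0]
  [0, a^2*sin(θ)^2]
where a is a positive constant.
Non-zero Christoffel symbols (Γ^k_{ij} = Γ^k_{ji}):
Γ^θ_{φ φ} = -sin(2*θ)/2
Γ^φ_{θ φ} = 1/tan(θ)
R^θ_{φ θ φ} = ∂_θ Γ^θ_{φ φ} - ∂_φ Γ^θ_{φ θ} + Γ^θ_{θ m} Γ^m_{φ φ} - Γ^θ_{φ m} Γ^m_{φ θ}
  = (-cos(2*θ)) - (0) + (0) - (-cos(θ)^2) = sin(θ)^2
R^φ_{φ φ φ} = 0 (a repeated index in an antisymmetric pair)
R_{φφ} = R^θ_{φ θ φ} + R^φ_{φ φ φ} = (sin(θ)^2) + (0) = sin(θ)^2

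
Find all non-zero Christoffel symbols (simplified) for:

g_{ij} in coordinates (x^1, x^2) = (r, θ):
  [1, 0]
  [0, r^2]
Using Γ^k_{ij} = (1/2) g^{km} (∂_i g_{mj} + ∂_j g_{mi} - ∂_m g_{ij}); the metric is diagonal, so only the m = k term contributes.
Non-zero symbols (using the symmetry Γ^k_{ij} = Γ^k_{ji}):
Γ^r_{θ θ} = (1/2) g^{rr} (∂_θ g_{rθ} + ∂_θ g_{rθ} - ∂_r g_{θθ}) = (1/2)(1)((0) + (0) - (2*r)) = -r
Γ^θ_{r θ} = (1/2) g^{θθ} (∂_r g_{θθ} + ∂_θ g_{θr} - ∂_θ g_{rθ}) = (1/2)(1/r^2)((2*r) + (0) - (0)) = 1/r
All other Christoffel symbols are zero.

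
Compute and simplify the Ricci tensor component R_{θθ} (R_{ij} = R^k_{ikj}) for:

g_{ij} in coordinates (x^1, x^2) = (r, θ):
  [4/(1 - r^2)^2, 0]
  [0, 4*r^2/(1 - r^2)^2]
Non-zero Christoffel symbols (Γ^k_{ij} = Γ^k_{ji}):
Γ^r_{r r} = 2*r/(1 - r^2)
Γ^r_{θ θ} = (r^3 + r)/(r^2 - 1)
Γ^θ_{r θ} = (-r^2 - 1)/(r^3 - r)
R^r_{θ r θ} = ∂_r Γ^r_{θ θ} - ∂_θ Γ^r_{θ r} + Γ^r_{r m} Γ^m_{θ θ} - Γ^r_{θ m} Γ^m_{θ r}
  = ((r^4 - 4*r^2 - 1)/(r^2 - 1)^2) - (0) + (-2*r^2*(r^2 + 1)/(r^2 - 1)^2) - (-(r^2 + 1)^2/(r^2 - 1)^2) = -4*r^2/(r^2 - 1)^2
R^θ_{θ θ θ} = 0 (a repeated index in an antisymmetric pair)
R_{θθ} = R^r_{θ r θ} + R^θ_{θ θ θ} = (-4*r^2/(r^2 - 1)^2) + (0) = -4*r^2/(r^2 - 1)^2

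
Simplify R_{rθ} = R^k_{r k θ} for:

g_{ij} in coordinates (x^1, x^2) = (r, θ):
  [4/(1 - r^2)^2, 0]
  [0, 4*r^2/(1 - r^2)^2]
Non-zero Christoffel symbols (Γ^k_{ij} = Γ^k_{ji}):
Γ^r_{r r} = 2*r/(1 - r^2)
Γ^r_{θ θ} = (r^3 + r)/(r^2 - 1)
Γ^θ_{r θ} = (-r^2 - 1)/(r^3 - r)
R^r_{r r θ} = 0 (a repeated index in an antisymmetric pair)
R^θ_{r θ θ} = 0 (a repeated index in an antisymmetric pair)
R_{rθ} = R^r_{r r θ} + R^θ_{r θ θ} = (0) + (0) = 0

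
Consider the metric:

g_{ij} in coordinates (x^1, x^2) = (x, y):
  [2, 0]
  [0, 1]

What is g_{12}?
With x^1 = x, x^2 = y, g_{12} = g_{xy} is the row-1, column-2 entry of the matrix.
g_{12} = 0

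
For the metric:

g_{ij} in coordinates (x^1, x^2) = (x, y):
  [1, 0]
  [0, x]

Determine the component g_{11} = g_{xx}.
With x^1 = x, x^2 = y, g_{11} = g_{xx} is the row-1, column-1 entry of the matrix.
g_{11} = 1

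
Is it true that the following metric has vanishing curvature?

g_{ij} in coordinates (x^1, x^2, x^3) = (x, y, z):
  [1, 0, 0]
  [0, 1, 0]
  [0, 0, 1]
All metric components are constant, so every Christoffel symbol vanishes and R^i_{jkl} = 0.
Yes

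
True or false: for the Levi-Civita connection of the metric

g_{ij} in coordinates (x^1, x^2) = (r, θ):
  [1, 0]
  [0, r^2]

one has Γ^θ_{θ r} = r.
Γ^θ_{θ r} = (1/2) g^{θθ} (∂_θ g_{θr} + ∂_r g_{θθ} - ∂_θ g_{θr}) = (1/2)(1/r^2)((0) + (2*r) - (0)) = 1/r
This differs from the proposed value r.
False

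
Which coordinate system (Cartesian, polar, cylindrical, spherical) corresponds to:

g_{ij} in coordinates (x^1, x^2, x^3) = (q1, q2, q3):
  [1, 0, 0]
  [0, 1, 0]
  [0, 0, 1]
All components are constant and the metric is the identity, i.e. orthonormal rectilinear coordinates.
Cartesian (3D) coordinates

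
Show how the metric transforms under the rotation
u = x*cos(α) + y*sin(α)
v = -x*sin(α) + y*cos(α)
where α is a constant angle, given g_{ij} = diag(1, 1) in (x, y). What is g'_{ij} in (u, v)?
Invert the transformation: x = u*cos(α) - v*sin(α), y = u*sin(α) + v*cos(α)
g'_{ij} = (∂x^k/∂x'^i)(∂x^l/∂x'^j) g_{kl}; with g_{kl} = δ_{kl} this is Σ_k (∂x^k/∂x'^i)(∂x^k/∂x'^j).
Jacobian: ∂x/∂u = cos(α), ∂x/∂v = -sin(α), ∂y/∂u = sin(α), ∂y/∂v = cos(α)
g'_{uu} = (cos(α))(cos(α)) + (sin(α))(sin(α)) = 1
g'_{uv} = (cos(α))(-sin(α)) + (sin(α))(cos(α)) = 0
g'_{vv} = (-sin(α))(-sin(α)) + (cos(α))(cos(α)) = 1
g'_{ij} = diag(1, 1)
The Euclidean metric is invariant under rotations.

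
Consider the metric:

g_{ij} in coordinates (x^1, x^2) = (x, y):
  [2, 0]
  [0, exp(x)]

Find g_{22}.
With x^1 = x, x^2 = y, g_{22} = g_{yy} is the row-2, column-2 entry of the matrix.
g_{22} = exp(x)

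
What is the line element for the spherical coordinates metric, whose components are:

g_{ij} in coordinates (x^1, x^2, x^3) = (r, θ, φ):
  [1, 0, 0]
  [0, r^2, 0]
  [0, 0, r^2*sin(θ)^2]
ds^2 = g_{ij} dx^i dx^j; only the non-zero components contribute.
ds^2 = dr^2 + r^2 dθ^2 + r^2*sin(θ)^2 dφ^2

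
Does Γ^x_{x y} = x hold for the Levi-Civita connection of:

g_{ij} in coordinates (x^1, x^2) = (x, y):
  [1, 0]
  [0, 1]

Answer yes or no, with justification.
Γ^x_{x y} = (1/2) g^{xx} (∂_x g_{xy} + ∂_y g_{xx} - ∂_x g_{xy}) = (1/2)(1)((0) + (0) - (0)) = 0
This differs from the proposed value x.
No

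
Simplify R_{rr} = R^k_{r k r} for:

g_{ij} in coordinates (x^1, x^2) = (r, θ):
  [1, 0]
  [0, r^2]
Non-zero Christoffel symbols (Γ^k_{ij} = Γ^k_{ji}):
Γ^r_{θ θ} = -r
Γ^θ_{r θ} = 1/r
R^r_{r r r} = 0 (a repeated index in an antisymmetric pair)
R^θ_{r θ r} = ∂_θ Γ^θ_{r r} - ∂_r Γ^θ_{r θ} + Γ^θ_{θ m} Γ^m_{r r} - Γ^θ_{r m} Γ^m_{r θ}
  = (0) - (-1/r^2) + (0) - (1/r^2) = 0
R_{rr} = R^r_{r r r} + R^θ_{r θ r} = (0) + (0) = 0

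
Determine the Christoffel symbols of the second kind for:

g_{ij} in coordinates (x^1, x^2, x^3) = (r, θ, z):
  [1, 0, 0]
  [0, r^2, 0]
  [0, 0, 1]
Using Γ^k_{ij} = (1/2) g^{km} (∂_i g_{mj} + ∂_j g_{mi} - ∂_m g_{ij}); the metric is diagonal, so only the m = k term contributes.
Non-zero symbols (using the symmetry Γ^k_{ij} = Γ^k_{ji}):
Γ^r_{θ θ} = (1/2) g^{rr} (∂_θ g_{rθ} + ∂_θ g_{rθ} - ∂_r g_{θθ}) = (1/2)(1)((0) + (0) - (2*r)) = -r
Γ^θ_{r θ} = (1/2) g^{θθ} (∂_r g_{θθ} + ∂_θ g_{θr} - ∂_θ g_{rθ}) = (1/2)(1/r^2)((2*r) + (0) - (0)) = 1/r
All other Christoffel symbols are zero.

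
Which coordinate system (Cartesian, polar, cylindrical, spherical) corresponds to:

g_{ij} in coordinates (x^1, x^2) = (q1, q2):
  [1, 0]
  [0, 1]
All components are constant and the metric is the identity, i.e. orthonormal rectilinear coordinates.
Cartesian (2D) coordinates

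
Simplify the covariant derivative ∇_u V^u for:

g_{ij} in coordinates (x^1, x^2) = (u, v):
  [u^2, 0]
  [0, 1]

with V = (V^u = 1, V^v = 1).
Non-zero Christoffel symbols:
Γ^u_{u u} = 1/u
∇_u V^u = ∂_u V^u + Γ^u_{u j} V^j
  = (0) + (1/u)(1) + (0)(1)
  = 1/u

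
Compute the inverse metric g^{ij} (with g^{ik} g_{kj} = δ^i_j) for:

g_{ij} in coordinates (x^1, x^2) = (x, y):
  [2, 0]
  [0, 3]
The metric is diagonal, so g^{ij} is diagonal with entries 1/g_{ii}: diag(1/2, 1/3).
g^{ij}:
  [1/2, 0]
  [0, 1/3]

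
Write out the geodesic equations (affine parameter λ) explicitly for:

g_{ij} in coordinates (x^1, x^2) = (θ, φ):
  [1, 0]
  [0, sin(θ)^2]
Geodesic equation: d^2x^k/dλ^2 + Γ^k_{ij} (dx^i/dλ)(dx^j/dλ) = 0.
Non-zero Christoffel symbols:
Γ^θ_{φ φ} = -sin(2*θ)/2
Γ^φ_{θ φ} = 1/tan(θ)
Substituting (the symmetric pair Γ^k_{ij}, Γ^k_{ji} combines into a factor 2):
d^2θ/dλ^2 - (sin(2*θ)/2) (dφ/dλ)^2 = 0
d^2φ/dλ^2 + (2/tan(θ)) (dθ/dλ)(dφ/dλ) = 0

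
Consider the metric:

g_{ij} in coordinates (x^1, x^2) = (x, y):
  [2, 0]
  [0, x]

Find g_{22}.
With x^1 = x, x^2 = y, g_{22} = g_{yy} is the row-2, column-2 entry of the matrix.
g_{22} = x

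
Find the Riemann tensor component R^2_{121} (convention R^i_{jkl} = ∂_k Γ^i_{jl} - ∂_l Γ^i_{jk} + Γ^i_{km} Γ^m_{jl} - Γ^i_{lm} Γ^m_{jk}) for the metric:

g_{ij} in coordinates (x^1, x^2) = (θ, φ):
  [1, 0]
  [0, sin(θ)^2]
Non-zero Christoffel symbols (Γ^k_{ij} = Γ^k_{ji}):
Γ^θ_{φ φ} = -sin(2*θ)/2
Γ^φ_{θ φ} = 1/tan(θ)
R^φ_{θ φ θ} = ∂_φ Γ^φ_{θ θ} - ∂_θ Γ^φ_{θ φ} + Γ^φ_{φ m} Γ^m_{θ θ} - Γ^φ_{θ m} Γ^m_{θ φ}
  = (0) - (-1/sin(θ)^2) + (0) - (1/tan(θ)^2) = 1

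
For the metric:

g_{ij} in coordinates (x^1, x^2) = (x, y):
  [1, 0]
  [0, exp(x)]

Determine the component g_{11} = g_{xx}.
With x^1 = x, x^2 = y, g_{11} = g_{xx} is the row-1, column-1 entry of the matrix.
g_{11} = 1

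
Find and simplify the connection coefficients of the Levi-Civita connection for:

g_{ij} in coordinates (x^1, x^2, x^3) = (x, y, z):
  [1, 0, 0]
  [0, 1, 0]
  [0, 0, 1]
Using Γ^k_{ij} = (1/2) g^{km} (∂_i g_{mj} + ∂_j g_{mi} - ∂_m g_{ij}); the metric is diagonal, so only the m = k term contributes.
Every metric component is constant, so all ∂_m g_{ij} = 0 and every Christoffel symbol vanishes.
All Christoffel symbols are zero.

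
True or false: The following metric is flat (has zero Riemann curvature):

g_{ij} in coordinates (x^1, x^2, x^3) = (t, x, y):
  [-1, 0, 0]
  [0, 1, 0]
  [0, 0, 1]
All metric components are constant, so every Christoffel symbol vanishes and R^i_{jkl} = 0.
True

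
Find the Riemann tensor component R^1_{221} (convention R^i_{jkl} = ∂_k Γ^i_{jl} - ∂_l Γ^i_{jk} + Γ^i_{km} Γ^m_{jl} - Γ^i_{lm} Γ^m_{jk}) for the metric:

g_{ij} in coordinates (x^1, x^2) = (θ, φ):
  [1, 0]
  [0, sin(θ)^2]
Non-zero Christoffel symbols (Γ^k_{ij} = Γ^k_{ji}):
Γ^θ_{φ φ} = -sin(2*θ)/2
Γ^φ_{θ φ} = 1/tan(θ)
R^θ_{φ φ θ} = ∂_φ Γ^θ_{φ θ} - ∂_θ Γ^θ_{φ φ} + Γ^θ_{φ m} Γ^m_{φ θ} - Γ^θ_{θ m} Γ^m_{φ φ}
  = (0) - (-cos(2*θ)) + (-cos(θ)^2) - (0) = -sin(θ)^2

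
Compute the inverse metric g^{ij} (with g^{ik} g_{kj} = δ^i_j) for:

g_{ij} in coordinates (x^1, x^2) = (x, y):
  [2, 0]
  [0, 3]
The metric is diagonal, so g^{ij} is diagonal with entries 1/g_{ii}: diag(1/2, 1/3).
g^{ij}:
  [1/2, 0]
  [0, 1/3]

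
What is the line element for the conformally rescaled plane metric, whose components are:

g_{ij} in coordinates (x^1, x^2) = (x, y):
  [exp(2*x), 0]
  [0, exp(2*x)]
ds^2 = g_{ij} dx^i dx^j; only the non-zero components contribute.
ds^2 = exp(2*x) dx^2 + exp(2*x) dy^2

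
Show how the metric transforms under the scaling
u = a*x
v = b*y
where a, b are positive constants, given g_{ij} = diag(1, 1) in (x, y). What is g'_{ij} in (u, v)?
Invert the transformation: x = u/a, y = v/b
g'_{ij} = (∂x^k/∂x'^i)(∂x^l/∂x'^j) g_{kl}; with g_{kl} = δ_{kl} this is Σ_k (∂x^k/∂x'^i)(∂x^k/∂x'^j).
Jacobian: ∂x/∂u = 1/a, ∂x/∂v = 0, ∂y/∂u = 0, ∂y/∂v = 1/b
g'_{uu} = (1/a)(1/a) + (0)(0) = 1/a^2
g'_{uv} = (1/a)(0) + (0)(1/b) = 0
g'_{vv} = (0)(0) + (1/b)(1/b) = 1/b^2
g'_{ij} = diag(1/a^2, 1/b^2)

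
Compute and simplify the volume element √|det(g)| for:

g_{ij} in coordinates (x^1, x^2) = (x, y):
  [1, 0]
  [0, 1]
det(g) = 1
√|det(g)| = 1
Volume element: dV = 1 dx dy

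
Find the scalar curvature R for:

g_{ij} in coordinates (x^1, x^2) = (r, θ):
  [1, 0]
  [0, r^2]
Non-zero Christoffel symbols (Γ^k_{ij} = Γ^k_{ji}):
Γ^r_{θ θ} = -r
Γ^θ_{r θ} = 1/r
Ricci tensor (R_{ij} = R^k_{ikj}): R_{rr} = 0, R_{rθ} = 0, R_{θθ} = 0
Inverse metric: g^{rr} = 1, g^{θθ} = 1/r^2
R = g^{ij} R_{ij} = (1)(0) + (1/r^2)(0) = 0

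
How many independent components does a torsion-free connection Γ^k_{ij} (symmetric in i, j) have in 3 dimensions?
Γ^k_{ij} has n choices for the upper index and n(n+1)/2 independent symmetric lower index pairs.
Total = 3 × 3×4/2 = 3 × 6 = 18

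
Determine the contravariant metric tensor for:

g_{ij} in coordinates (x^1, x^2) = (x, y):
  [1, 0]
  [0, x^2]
The metric is diagonal, so g^{ij} is diagonal with entries 1/g_{ii}: diag(1, 1/(x^2)).
g^{ij}:
  [1, 0]
  [0, 1/x^2]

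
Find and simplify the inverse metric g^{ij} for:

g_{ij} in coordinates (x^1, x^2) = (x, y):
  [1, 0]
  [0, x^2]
The metric is diagonal, so g^{ij} is diagonal with entries 1/g_{ii}: diag(1, 1/(x^2)).
g^{ij}:
  [1, 0]
  [0, 1/x^2]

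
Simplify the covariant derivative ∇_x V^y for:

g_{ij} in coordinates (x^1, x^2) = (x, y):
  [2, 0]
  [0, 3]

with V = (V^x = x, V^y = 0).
All Christoffel symbols are zero.
∇_x V^y = ∂_x V^y + Γ^y_{x j} V^j
  = (0) + (0)(x) + (0)(0)
  = 0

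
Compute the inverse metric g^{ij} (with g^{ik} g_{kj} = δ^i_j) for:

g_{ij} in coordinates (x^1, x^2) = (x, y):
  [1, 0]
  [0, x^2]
The metric is diagonal, so g^{ij} is diagonal with entries 1/g_{ii}: diag(1, 1/(x^2)).
g^{ij}:
  [1, 0]
  [0, 1/x^2]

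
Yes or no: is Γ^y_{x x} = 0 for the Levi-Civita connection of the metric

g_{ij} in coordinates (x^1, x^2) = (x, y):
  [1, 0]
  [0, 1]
Γ^y_{x x} = (1/2) g^{yy} (∂_x g_{yx} + ∂_x g_{yx} - ∂_y g_{xx}) = (1/2)(1)((0) + (0) - (0)) = 0
This equals the proposed value 0.
Yes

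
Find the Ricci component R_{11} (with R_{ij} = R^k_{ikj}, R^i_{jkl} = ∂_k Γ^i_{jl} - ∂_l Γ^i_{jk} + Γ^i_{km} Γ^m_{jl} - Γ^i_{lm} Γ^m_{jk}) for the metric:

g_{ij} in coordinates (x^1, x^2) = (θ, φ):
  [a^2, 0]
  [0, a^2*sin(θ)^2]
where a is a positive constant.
Non-zero Christoffel symbols (Γ^k_{ij} = Γ^k_{ji}):
Γ^θ_{φ φ} = -sin(2*θ)/2
Γ^φ_{θ φ} = 1/tan(θ)
R^θ_{θ θ θ} = 0 (a repeated index in an antisymmetric pair)
R^φ_{θ φ θ} = ∂_φ Γ^φ_{θ θ} - ∂_θ Γ^φ_{θ φ} + Γ^φ_{φ m} Γ^m_{θ θ} - Γ^φ_{θ m} Γ^m_{θ φ}
  = (0) - (-1/sin(θ)^2) + (0) - (1/tan(θ)^2) = 1
R_{θθ} = R^θ_{θ θ θ} + R^φ_{θ φ θ} = (0) + (1) = 1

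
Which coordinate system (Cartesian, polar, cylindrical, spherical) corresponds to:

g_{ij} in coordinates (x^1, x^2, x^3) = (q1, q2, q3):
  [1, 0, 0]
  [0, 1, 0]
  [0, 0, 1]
All components are constant and the metric is the identity, i.e. orthonormal rectilinear coordinates.
Cartesian (3D) coordinates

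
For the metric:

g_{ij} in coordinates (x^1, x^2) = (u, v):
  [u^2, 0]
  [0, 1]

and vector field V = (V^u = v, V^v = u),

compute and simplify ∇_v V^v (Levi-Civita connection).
Non-zero Christoffel symbols:
Γ^u_{u u} = 1/u
∇_v V^v = ∂_v V^v + Γ^v_{v j} V^j
  = (0) + (0)(v) + (0)(u)
  = 0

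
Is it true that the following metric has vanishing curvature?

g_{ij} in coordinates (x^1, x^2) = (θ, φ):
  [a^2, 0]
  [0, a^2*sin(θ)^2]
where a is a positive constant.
Non-zero Christoffel symbols:
Γ^θ_{φ φ} = -sin(2*θ)/2
Γ^φ_{θ φ} = 1/tan(θ)
Ricci tensor: R_{θθ} = 1, R_{θφ} = 0, R_{φφ} = sin(θ)^2
The Ricci tensor is non-zero, so the Riemann tensor is non-zero: not flat.
No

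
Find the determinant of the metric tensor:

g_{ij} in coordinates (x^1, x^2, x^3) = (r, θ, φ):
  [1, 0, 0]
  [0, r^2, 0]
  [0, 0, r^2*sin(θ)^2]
Diagonal metric: det(g) = g_{11}·g_{22}·g_{33}
= (1)·(r^2)·(r^2*sin(θ)^2)
det(g) = r^4*sin(θ)^2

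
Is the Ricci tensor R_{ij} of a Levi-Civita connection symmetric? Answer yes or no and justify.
R_{ij} = R^k_{ikj}; the pair symmetry R_{kilj} = R_{ljki} gives R_{ij} = R_{ji}.
Yes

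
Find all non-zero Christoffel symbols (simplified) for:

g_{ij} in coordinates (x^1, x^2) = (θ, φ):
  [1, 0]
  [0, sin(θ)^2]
Using Γ^k_{ij} = (1/2) g^{km} (∂_i g_{mj} + ∂_j g_{mi} - ∂_m g_{ij}); the metric is diagonal, so only the m = k term contributes.
Non-zero symbols (using the symmetry Γ^k_{ij} = Γ^k_{ji}):
Γ^θ_{φ φ} = (1/2) g^{θθ} (∂_φ g_{θφ} + ∂_φ g_{θφ} - ∂_θ g_{φφ}) = (1/2)(1)((0) + (0) - (sin(2*θ))) = -sin(2*θ)/2
Γ^φ_{θ φ} = (1/2) g^{φφ} (∂_θ g_{φφ} + ∂_φ g_{φθ} - ∂_φ g_{θφ}) = (1/2)(1/sin(θ)^2)((sin(2*θ)) + (0) - (0)) = 1/tan(θ)
All other Christoffel symbols are zero.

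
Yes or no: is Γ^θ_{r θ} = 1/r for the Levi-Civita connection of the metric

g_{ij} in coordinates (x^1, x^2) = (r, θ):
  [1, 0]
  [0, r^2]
Γ^θ_{r θ} = (1/2) g^{θθ} (∂_r g_{θθ} + ∂_θ g_{θr} - ∂_θ g_{rθ}) = (1/2)(1/r^2)((2*r) + (0) - (0)) = 1/r
This equals the proposed value 1/r.
Yes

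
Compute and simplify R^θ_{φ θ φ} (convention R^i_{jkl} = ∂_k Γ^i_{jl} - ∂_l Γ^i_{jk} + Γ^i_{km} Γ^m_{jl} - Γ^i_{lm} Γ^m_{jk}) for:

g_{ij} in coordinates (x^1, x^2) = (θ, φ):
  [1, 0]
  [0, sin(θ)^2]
Non-zero Christoffel symbols (Γ^k_{ij} = Γ^k_{ji}):
Γ^θ_{φ φ} = -sin(2*θ)/2
Γ^φ_{θ φ} = 1/tan(θ)
R^θ_{φ θ φ} = ∂_θ Γ^θ_{φ φ} - ∂_φ Γ^θ_{φ θ} + Γ^θ_{θ m} Γ^m_{φ φ} - Γ^θ_{φ m} Γ^m_{φ θ}
  = (-cos(2*θ)) - (0) + (0) - (-cos(θ)^2) = sin(θ)^2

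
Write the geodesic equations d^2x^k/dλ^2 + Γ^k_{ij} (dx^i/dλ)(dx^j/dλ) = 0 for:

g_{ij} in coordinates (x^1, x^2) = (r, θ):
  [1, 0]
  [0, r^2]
Geodesic equation: d^2x^k/dλ^2 + Γ^k_{ij} (dx^i/dλ)(dx^j/dλ) = 0.
Non-zero Christoffel symbols:
Γ^r_{θ θ} = -r
Γ^θ_{r θ} = 1/r
Substituting (the symmetric pair Γ^k_{ij}, Γ^k_{ji} combines into a factor 2):
d^2r/dλ^2 - r (dθ/dλ)^2 = 0
d^2θ/dλ^2 + (2/r) (dr/dλ)(dθ/dλ) = 0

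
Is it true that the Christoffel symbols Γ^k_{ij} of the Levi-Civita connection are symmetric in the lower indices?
The Levi-Civita connection is torsion-free, which is exactly Γ^k_{ij} = Γ^k_{ji}.
Yes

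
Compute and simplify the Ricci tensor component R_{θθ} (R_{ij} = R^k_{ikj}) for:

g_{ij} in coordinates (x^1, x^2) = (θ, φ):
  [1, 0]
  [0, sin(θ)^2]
Non-zero Christoffel symbols (Γ^k_{ij} = Γ^k_{ji}):
Γ^θ_{φ φ} = -sin(2*θ)/2
Γ^φ_{θ φ} = 1/tan(θ)
R^θ_{θ θ θ} = 0 (a repeated index in an antisymmetric pair)
R^φ_{θ φ θ} = ∂_φ Γ^φ_{θ θ} - ∂_θ Γ^φ_{θ φ} + Γ^φ_{φ m} Γ^m_{θ θ} - Γ^φ_{θ m} Γ^m_{θ φ}
  = (0) - (-1/sin(θ)^2) + (0) - (1/tan(θ)^2) = 1
R_{θθ} = R^θ_{θ θ θ} + R^φ_{θ φ θ} = (0) + (1) = 1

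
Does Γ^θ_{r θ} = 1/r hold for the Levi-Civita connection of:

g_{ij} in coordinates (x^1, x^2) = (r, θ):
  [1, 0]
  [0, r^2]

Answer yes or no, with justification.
Γ^θ_{r θ} = (1/2) g^{θθ} (∂_r g_{θθ} + ∂_θ g_{θr} - ∂_θ g_{rθ}) = (1/2)(1/r^2)((2*r) + (0) - (0)) = 1/r
This equals the proposed value 1/r.
Yes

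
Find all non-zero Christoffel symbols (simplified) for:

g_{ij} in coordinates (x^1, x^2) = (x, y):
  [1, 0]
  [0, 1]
Using Γ^k_{ij} = (1/2) g^{km} (∂_i g_{mj} + ∂_j g_{mi} - ∂_m g_{ij}); the metric is diagonal, so only the m = k term contributes.
Every metric component is constant, so all ∂_m g_{ij} = 0 and every Christoffel symbol vanishes.
All Christoffel symbols are zero.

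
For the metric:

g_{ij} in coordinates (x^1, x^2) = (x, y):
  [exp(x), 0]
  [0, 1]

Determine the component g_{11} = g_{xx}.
With x^1 = x, x^2 = y, g_{11} = g_{xx} is the row-1, column-1 entry of the matrix.
g_{11} = exp(x)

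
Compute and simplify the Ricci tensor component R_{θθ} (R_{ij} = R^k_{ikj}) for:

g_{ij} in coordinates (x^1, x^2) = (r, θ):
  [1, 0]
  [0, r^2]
Non-zero Christoffel symbols (Γ^k_{ij} = Γ^k_{ji}):
Γ^r_{θ θ} = -r
Γ^θ_{r θ} = 1/r
R^r_{θ r θ} = ∂_r Γ^r_{θ θ} - ∂_θ Γ^r_{θ r} + Γ^r_{r m} Γ^m_{θ θ} - Γ^r_{θ m} Γ^m_{θ r}
  = (-1) - (0) + (0) - (-1) = 0
R^θ_{θ θ θ} = 0 (a repeated index in an antisymmetric pair)
R_{θθ} = R^r_{θ r θ} + R^θ_{θ θ θ} = (0) + (0) = 0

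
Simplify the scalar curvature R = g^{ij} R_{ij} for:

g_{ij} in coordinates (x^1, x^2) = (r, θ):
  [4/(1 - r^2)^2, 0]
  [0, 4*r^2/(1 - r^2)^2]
Non-zero Christoffel symbols (Γ^k_{ij} = Γ^k_{ji}):
Γ^r_{r r} = 2*r/(1 - r^2)
Γ^r_{θ θ} = (r^3 + r)/(r^2 - 1)
Γ^θ_{r θ} = (-r^2 - 1)/(r^3 - r)
Ricci tensor (R_{ij} = R^k_{ikj}): R_{rr} = -4/(r^2 - 1)^2, R_{rθ} = 0, R_{θθ} = -4*r^2/(r^2 - 1)^2
Inverse metric: g^{rr} = (1 - r^2)^2/4, g^{θθ} = (1 - r^2)^2/(4*r^2)
R = g^{ij} R_{ij} = ((1 - r^2)^2/4)(-4/(r^2 - 1)^2) + ((1 - r^2)^2/(4*r^2))(-4*r^2/(r^2 - 1)^2) = -2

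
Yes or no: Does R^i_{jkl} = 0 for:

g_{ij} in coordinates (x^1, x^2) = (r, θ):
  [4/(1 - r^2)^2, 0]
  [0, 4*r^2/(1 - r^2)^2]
Non-zero Christoffel symbols:
Γ^r_{r r} = 2*r/(1 - r^2)
Γ^r_{θ θ} = (r^3 + r)/(r^2 - 1)
Γ^θ_{r θ} = (-r^2 - 1)/(r^3 - r)
Ricci tensor: R_{rr} = -4/(r^2 - 1)^2, R_{rθ} = 0, R_{θθ} = -4*r^2/(r^2 - 1)^2
The Ricci tensor is non-zero, so the Riemann tensor is non-zero: not flat.
No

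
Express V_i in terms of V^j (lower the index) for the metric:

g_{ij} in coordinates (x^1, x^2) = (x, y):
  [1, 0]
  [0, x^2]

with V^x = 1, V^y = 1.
V_i = g_{ij} V^j:
V_x = (1)(1) + (0)(1) = 1
V_y = (0)(1) + (x^2)(1) = x^2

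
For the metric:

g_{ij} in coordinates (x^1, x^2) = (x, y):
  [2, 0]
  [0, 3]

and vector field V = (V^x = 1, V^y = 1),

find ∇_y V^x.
All Christoffel symbols are zero.
∇_y V^x = ∂_y V^x + Γ^x_{y j} V^j
  = (0) + (0)(1) + (0)(1)
  = 0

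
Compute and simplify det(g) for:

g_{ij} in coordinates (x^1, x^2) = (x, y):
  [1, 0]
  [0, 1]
For a 2×2 metric: det(g) = g_{11}·g_{22} - g_{12}·g_{21}
= (1)·(1) - (0)·(0)
= 1 - 0
det(g) = 1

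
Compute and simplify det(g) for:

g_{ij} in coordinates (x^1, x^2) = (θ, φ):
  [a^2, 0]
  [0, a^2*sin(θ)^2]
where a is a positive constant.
For a 2×2 metric: det(g) = g_{11}·g_{22} - g_{12}·g_{21}
= (a^2)·(a^2*sin(θ)^2) - (0)·(0)
= a^4*sin(θ)^2 - 0
det(g) = a^4*sin(θ)^2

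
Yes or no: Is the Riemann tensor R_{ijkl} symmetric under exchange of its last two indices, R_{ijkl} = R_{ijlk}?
It is antisymmetric in the last pair: R_{ijkl} = -R_{ijlk}.
No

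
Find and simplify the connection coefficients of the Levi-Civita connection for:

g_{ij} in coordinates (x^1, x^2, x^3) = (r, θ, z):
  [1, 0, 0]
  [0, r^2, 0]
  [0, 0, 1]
Using Γ^k_{ij} = (1/2) g^{km} (∂_i g_{mj} + ∂_j g_{mi} - ∂_m g_{ij}); the metric is diagonal, so only the m = k term contributes.
Non-zero symbols (using the symmetry Γ^k_{ij} = Γ^k_{ji}):
Γ^r_{θ θ} = (1/2) g^{rr} (∂_θ g_{rθ} + ∂_θ g_{rθ} - ∂_r g_{θθ}) = (1/2)(1)((0) + (0) - (2*r)) = -r
Γ^θ_{r θ} = (1/2) g^{θθ} (∂_r g_{θθ} + ∂_θ g_{θr} - ∂_θ g_{rθ}) = (1/2)(1/r^2)((2*r) + (0) - (0)) = 1/r
All other Christoffel symbols are zero.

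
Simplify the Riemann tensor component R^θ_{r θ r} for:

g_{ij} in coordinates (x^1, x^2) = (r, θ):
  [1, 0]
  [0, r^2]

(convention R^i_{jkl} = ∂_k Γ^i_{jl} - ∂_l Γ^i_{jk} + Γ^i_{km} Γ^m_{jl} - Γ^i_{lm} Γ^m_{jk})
Non-zero Christoffel symbols (Γ^k_{ij} = Γ^k_{ji}):
Γ^r_{θ θ} = -r
Γ^θ_{r θ} = 1/r
R^θ_{r θ r} = ∂_θ Γ^θ_{r r} - ∂_r Γ^θ_{r θ} + Γ^θ_{θ m} Γ^m_{r r} - Γ^θ_{r m} Γ^m_{r θ}
  = (0) - (-1/r^2) + (0) - (1/r^2) = 0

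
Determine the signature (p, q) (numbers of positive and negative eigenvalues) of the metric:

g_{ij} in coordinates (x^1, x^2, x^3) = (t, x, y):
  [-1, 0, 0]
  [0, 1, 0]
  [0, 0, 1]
The metric is diagonal, so its eigenvalues are the diagonal entries: -1, 1, 1 (at a generic point, where coordinate-dependent entries are positive).
2 positive, 1 negative.
(2, 1) - Lorentzian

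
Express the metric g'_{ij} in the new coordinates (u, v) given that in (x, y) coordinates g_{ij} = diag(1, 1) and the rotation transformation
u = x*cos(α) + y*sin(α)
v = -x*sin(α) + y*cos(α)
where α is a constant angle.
Invert the transformation: x = u*cos(α) - v*sin(α), y = u*sin(α) + v*cos(α)
g'_{ij} = (∂x^k/∂x'^i)(∂x^l/∂x'^j) g_{kl}; with g_{kl} = δ_{kl} this is Σ_k (∂x^k/∂x'^i)(∂x^k/∂x'^j).
Jacobian: ∂x/∂u = cos(α), ∂x/∂v = -sin(α), ∂y/∂u = sin(α), ∂y/∂v = cos(α)
g'_{uu} = (cos(α))(cos(α)) + (sin(α))(sin(α)) = 1
g'_{uv} = (cos(α))(-sin(α)) + (sin(α))(cos(α)) = 0
g'_{vv} = (-sin(α))(-sin(α)) + (cos(α))(cos(α)) = 1
g'_{ij} = diag(1, 1)
The Euclidean metric is invariant under rotations.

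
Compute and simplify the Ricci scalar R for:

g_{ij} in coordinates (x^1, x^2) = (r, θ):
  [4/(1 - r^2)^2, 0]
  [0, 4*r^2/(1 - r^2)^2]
Non-zero Christoffel symbols (Γ^k_{ij} = Γ^k_{ji}):
Γ^r_{r r} = 2*r/(1 - r^2)
Γ^r_{θ θ} = (r^3 + r)/(r^2 - 1)
Γ^θ_{r θ} = (-r^2 - 1)/(r^3 - r)
Ricci tensor (R_{ij} = R^k_{ikj}): R_{rr} = -4/(r^2 - 1)^2, R_{rθ} = 0, R_{θθ} = -4*r^2/(r^2 - 1)^2
Inverse metric: g^{rr} = (1 - r^2)^2/4, g^{θθ} = (1 - r^2)^2/(4*r^2)
R = g^{ij} R_{ij} = ((1 - r^2)^2/4)(-4/(r^2 - 1)^2) + ((1 - r^2)^2/(4*r^2))(-4*r^2/(r^2 - 1)^2) = -2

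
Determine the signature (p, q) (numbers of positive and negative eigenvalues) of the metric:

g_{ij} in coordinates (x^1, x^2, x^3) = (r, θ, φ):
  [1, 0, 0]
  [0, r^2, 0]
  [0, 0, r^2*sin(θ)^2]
The metric is diagonal, so its eigenvalues are the diagonal entries: 1, r^2, r^2*sin(θ)^2 (at a generic point, where coordinate-dependent entries are positive).
3 positive, 0 negative.
(3, 0) - Riemannian (positive definite)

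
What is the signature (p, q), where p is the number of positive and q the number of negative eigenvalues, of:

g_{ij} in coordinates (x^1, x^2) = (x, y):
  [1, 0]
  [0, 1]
The metric is diagonal, so its eigenvalues are the diagonal entries: 1, 1 (at a generic point, where coordinate-dependent entries are positive).
2 positive, 0 negative.
(2, 0) - Riemannian (positive definite)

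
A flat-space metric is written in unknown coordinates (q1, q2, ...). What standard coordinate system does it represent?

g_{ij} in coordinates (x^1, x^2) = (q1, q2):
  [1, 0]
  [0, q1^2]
The line element ds^2 = dq1^2 + q1^2 dq2^2 is dr^2 + r^2 dθ^2 with q1 = r, q2 = θ.
polar coordinates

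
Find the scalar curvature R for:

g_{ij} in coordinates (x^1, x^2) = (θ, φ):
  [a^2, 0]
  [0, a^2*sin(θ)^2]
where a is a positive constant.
Non-zero Christoffel symbols (Γ^k_{ij} = Γ^k_{ji}):
Γ^θ_{φ φ} = -sin(2*θ)/2
Γ^φ_{θ φ} = 1/tan(θ)
Ricci tensor (R_{ij} = R^k_{ikj}): R_{θθ} = 1, R_{θφ} = 0, R_{φφ} = sin(θ)^2
Inverse metric: g^{θθ} = 1/a^2, g^{φφ} = 1/(a^2*sin(θ)^2)
R = g^{ij} R_{ij} = (1/a^2)(1) + (1/(a^2*sin(θ)^2))(sin(θ)^2) = 2/a^2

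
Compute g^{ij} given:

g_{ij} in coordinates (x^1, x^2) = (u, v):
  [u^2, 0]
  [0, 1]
The metric is diagonal, so g^{ij} is diagonal with entries 1/g_{ii}: diag(1/(u^2), 1).
g^{ij}:
  [1/u^2, 0]
  [0, 1]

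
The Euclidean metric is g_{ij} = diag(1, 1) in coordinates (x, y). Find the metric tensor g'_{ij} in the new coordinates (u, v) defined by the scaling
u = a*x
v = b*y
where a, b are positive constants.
Invert the transformation: x = u/a, y = v/b
g'_{ij} = (∂x^k/∂x'^i)(∂x^l/∂x'^j) g_{kl}; with g_{kl} = δ_{kl} this is Σ_k (∂x^k/∂x'^i)(∂x^k/∂x'^j).
Jacobian: ∂x/∂u = 1/a, ∂x/∂v = 0, ∂y/∂u = 0, ∂y/∂v = 1/b
g'_{uu} = (1/a)(1/a) + (0)(0) = 1/a^2
g'_{uv} = (1/a)(0) + (0)(1/b) = 0
g'_{vv} = (0)(0) + (1/b)(1/b) = 1/b^2
g'_{ij} = diag(1/a^2, 1/b^2)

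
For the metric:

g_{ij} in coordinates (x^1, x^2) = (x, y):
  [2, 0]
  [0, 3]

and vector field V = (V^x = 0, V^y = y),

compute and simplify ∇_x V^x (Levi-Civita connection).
All Christoffel symbols are zero.
∇_x V^x = ∂_x V^x + Γ^x_{x j} V^j
  = (0) + (0)(0) + (0)(y)
  = 0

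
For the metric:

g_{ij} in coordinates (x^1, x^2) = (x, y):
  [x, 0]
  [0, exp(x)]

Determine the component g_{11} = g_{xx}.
With x^1 = x, x^2 = y, g_{11} = g_{xx} is the row-1, column-1 entry of the matrix.
g_{11} = x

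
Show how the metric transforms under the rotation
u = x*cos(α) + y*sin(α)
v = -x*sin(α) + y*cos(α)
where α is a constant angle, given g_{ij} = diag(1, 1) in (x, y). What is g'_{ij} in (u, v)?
Invert the transformation: x = u*cos(α) - v*sin(α), y = u*sin(α) + v*cos(α)
g'_{ij} = (∂x^k/∂x'^i)(∂x^l/∂x'^j) g_{kl}; with g_{kl} = δ_{kl} this is Σ_k (∂x^k/∂x'^i)(∂x^k/∂x'^j).
Jacobian: ∂x/∂u = cos(α), ∂x/∂v = -sin(α), ∂y/∂u = sin(α), ∂y/∂v = cos(α)
g'_{uu} = (cos(α))(cos(α)) + (sin(α))(sin(α)) = 1
g'_{uv} = (cos(α))(-sin(α)) + (sin(α))(cos(α)) = 0
g'_{vv} = (-sin(α))(-sin(α)) + (cos(α))(cos(α)) = 1
g'_{ij} = diag(1, 1)
The Euclidean metric is invariant under rotations.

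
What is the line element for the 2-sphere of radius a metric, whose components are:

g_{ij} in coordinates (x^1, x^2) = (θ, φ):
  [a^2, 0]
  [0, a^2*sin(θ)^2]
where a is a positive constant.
ds^2 = g_{ij} dx^i dx^j; only the non-zero components contribute.
ds^2 = a^2 dθ^2 + a^2*sin(θ)^2 dφ^2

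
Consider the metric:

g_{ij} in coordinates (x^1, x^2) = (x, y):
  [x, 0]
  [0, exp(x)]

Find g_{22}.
With x^1 = x, x^2 = y, g_{22} = g_{yy} is the row-2, column-2 entry of the matrix.
g_{22} = exp(x)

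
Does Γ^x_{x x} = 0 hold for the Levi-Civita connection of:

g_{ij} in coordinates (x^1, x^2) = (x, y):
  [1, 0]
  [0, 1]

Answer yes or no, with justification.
Γ^x_{x x} = (1/2) g^{xx} (∂_x g_{xx} + ∂_x g_{xx} - ∂_x g_{xx}) = (1/2)(1)((0) + (0) - (0)) = 0
This equals the proposed value 0.
Yes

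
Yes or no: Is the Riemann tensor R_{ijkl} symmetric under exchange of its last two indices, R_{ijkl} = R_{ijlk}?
It is antisymmetric in the last pair: R_{ijkl} = -R_{ijlk}.
No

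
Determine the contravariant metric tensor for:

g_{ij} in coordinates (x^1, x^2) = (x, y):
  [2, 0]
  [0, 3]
The metric is diagonal, so g^{ij} is diagonal with entries 1/g_{ii}: diag(1/2, 1/3).
g^{ij}:
  [1/2, 0]
  [0, 1/3]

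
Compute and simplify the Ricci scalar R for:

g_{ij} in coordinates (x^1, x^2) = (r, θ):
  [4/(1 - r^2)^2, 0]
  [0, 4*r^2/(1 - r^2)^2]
Non-zero Christoffel symbols (Γ^k_{ij} = Γ^k_{ji}):
Γ^r_{r r} = 2*r/(1 - r^2)
Γ^r_{θ θ} = (r^3 + r)/(r^2 - 1)
Γ^θ_{r θ} = (-r^2 - 1)/(r^3 - r)
Ricci tensor (R_{ij} = R^k_{ikj}): R_{rr} = -4/(r^2 - 1)^2, R_{rθ} = 0, R_{θθ} = -4*r^2/(r^2 - 1)^2
Inverse metric: g^{rr} = (1 - r^2)^2/4, g^{θθ} = (1 - r^2)^2/(4*r^2)
R = g^{ij} R_{ij} = ((1 - r^2)^2/4)(-4/(r^2 - 1)^2) + ((1 - r^2)^2/(4*r^2))(-4*r^2/(r^2 - 1)^2) = -2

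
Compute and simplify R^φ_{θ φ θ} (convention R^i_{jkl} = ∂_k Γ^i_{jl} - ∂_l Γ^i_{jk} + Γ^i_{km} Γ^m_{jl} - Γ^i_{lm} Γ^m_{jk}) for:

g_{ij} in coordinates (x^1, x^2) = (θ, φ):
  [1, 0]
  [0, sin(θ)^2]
Non-zero Christoffel symbols (Γ^k_{ij} = Γ^k_{ji}):
Γ^θ_{φ φ} = -sin(2*θ)/2
Γ^φ_{θ φ} = 1/tan(θ)
R^φ_{θ φ θ} = ∂_φ Γ^φ_{θ θ} - ∂_θ Γ^φ_{θ φ} + Γ^φ_{φ m} Γ^m_{θ θ} - Γ^φ_{θ m} Γ^m_{θ φ}
  = (0) - (-1/sin(θ)^2) + (0) - (1/tan(θ)^2) = 1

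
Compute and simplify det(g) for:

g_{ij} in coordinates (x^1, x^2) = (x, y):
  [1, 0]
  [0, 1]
For a 2×2 metric: det(g) = g_{11}·g_{22} - g_{12}·g_{21}
= (1)·(1) - (0)·(0)
= 1 - 0
det(g) = 1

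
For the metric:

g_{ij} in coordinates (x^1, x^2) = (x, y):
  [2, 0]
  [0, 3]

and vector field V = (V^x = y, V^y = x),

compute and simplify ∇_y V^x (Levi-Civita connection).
All Christoffel symbols are zero.
∇_y V^x = ∂_y V^x + Γ^x_{y j} V^j
  = (1) + (0)(y) + (0)(x)
  = 1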